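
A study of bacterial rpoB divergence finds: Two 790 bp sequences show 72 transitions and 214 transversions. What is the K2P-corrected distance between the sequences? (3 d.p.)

P = 72/790 ≈ 0.091139 and Q = 214/790 ≈ 0.270886.
Under the Kimura two-parameter model, d = −½ ln(1 − 2P − Q) − ¼ ln(1 − 2Q).
1 − 2P − Q = 0.546836, giving −½ ln(0.546836) = 0.301803.
1 − 2Q = 0.458228, giving −¼ ln(0.458228) = 0.195097.
d = 0.301803 + 0.195097 = 0.496900.

0.497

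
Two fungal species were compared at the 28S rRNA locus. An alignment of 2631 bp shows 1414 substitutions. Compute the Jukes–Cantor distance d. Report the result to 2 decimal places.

p = 1414/2631 ≈ 0.537438.
d = −(3/4) ln(1 − 4p/3) = −0.75 ln(1 − 0.716584) = −0.75 ln(0.283416)
  = −0.75 × (-1.260839) = 0.945629 substitutions/site.

0.95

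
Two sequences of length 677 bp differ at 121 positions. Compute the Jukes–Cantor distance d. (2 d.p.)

p = 121/677 ≈ 0.17873.
d = −(3/4) ln(1 − 4p/3) = −0.75 ln(1 − 0.238307) = −0.75 ln(0.761693)
  = −0.75 × (-0.272212) = 0.204159 substitutions/site.

0.20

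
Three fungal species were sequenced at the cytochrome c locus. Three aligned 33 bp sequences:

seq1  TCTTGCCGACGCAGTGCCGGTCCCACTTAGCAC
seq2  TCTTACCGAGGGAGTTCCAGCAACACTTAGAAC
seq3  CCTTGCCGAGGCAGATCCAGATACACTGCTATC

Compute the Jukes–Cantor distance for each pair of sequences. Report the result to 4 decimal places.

seq1–seq2: 9/33 sites differ → p ≈ 0.272727, d = −0.75 ln(1 − 0.363636) = 0.338988 ≈ 0.3390.
seq1–seq3: 13/33 sites differ → p ≈ 0.393939, d = −0.75 ln(1 − 0.525252) = 0.558728 ≈ 0.5587.
seq2–seq3: 10/33 sites differ → p ≈ 0.30303, d = −0.75 ln(1 − 0.40404) = 0.388186 ≈ 0.3882.

d(seq1,seq2) = 0.3390, d(seq1,seq3) = 0.5587, d(seq2,seq3) = 0.3882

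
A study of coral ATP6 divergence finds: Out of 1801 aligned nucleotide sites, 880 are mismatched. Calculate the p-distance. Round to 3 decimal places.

0.489

p = 880/1801 = 0.488617… ≈ 0.489 (to 3 d.p.).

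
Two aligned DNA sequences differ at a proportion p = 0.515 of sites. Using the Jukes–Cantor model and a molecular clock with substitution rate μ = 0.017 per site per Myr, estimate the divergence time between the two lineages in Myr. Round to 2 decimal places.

d = −(3/4) ln(1 − 4p/3) = −0.75 ln(1 − 0.686667) = −0.75 ln(0.313333)
  = −0.75 × (-1.160489) = 0.870367 substitutions/site.
Under a molecular clock d = 2μt, so t = d/(2μ) = 0.870367 / (2 × 0.017) = 25.60 Myr.

25.60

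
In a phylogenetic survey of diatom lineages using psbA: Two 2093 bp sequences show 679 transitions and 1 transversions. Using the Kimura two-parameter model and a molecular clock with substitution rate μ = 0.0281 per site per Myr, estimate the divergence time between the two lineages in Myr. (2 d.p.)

9.33

P = 679/2093 ≈ 0.324415 and Q = 1/2093 ≈ 0.000478.
Under the Kimura two-parameter model, d = −½ ln(1 − 2P − Q) − ¼ ln(1 − 2Q).
1 − 2P − Q = 0.350692, giving −½ ln(0.350692) = 0.523923.
1 − 2Q = 0.999044, giving −¼ ln(0.999044) = 0.000239.
d = 0.523923 + 0.000239 = 0.524162.
Under a molecular clock d = 2μt, so t = d/(2μ) = 0.524162 / (2 × 0.0281) = 9.33 Myr.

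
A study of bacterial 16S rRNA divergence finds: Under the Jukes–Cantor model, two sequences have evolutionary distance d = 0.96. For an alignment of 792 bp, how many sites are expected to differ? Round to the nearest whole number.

Invert JC69: p = (3/4)(1 − e^(−4d/3)) = 0.75 × (1 − e^(-1.28)) = 0.75 × (1 − 0.278037) = 0.541472.
Expected differing sites = pL ≈ 0.541472 × 792 = 428.845824 ≈ 429.

429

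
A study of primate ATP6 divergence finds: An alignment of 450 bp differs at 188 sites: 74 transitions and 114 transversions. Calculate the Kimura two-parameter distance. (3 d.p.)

0.613

P = 74/450 ≈ 0.164444 and Q = 114/450 ≈ 0.253333.
Under the Kimura two-parameter model, d = −½ ln(1 − 2P − Q) − ¼ ln(1 − 2Q).
1 − 2P − Q = 0.417779, giving −½ ln(0.417779) = 0.436401.
1 − 2Q = 0.493334, giving −¼ ln(0.493334) = 0.176642.
d = 0.436401 + 0.176642 = 0.613043.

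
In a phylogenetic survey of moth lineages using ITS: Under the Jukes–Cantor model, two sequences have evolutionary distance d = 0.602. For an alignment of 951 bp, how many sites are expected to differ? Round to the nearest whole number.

Invert JC69: p = (3/4)(1 − e^(−4d/3)) = 0.75 × (1 − e^(-0.802667)) = 0.75 × (1 − 0.448132) = 0.413901.
Expected differing sites = pL ≈ 0.413901 × 951 = 393.619851 ≈ 394.

394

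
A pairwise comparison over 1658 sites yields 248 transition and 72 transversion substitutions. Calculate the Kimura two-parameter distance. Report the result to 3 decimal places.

0.232

P = 248/1658 ≈ 0.149578 and Q = 72/1658 ≈ 0.043426.
Under the Kimura two-parameter model, d = −½ ln(1 − 2P − Q) − ¼ ln(1 − 2Q).
1 − 2P − Q = 0.657418, giving −½ ln(0.657418) = 0.209718.
1 − 2Q = 0.913148, giving −¼ ln(0.913148) = 0.022714.
d = 0.209718 + 0.022714 = 0.232432.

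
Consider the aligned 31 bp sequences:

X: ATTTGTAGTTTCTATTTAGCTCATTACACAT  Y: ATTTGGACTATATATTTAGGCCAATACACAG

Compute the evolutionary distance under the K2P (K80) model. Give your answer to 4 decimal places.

0.3217

Of 31 sites, 1 differences are transitions and 7 are transversions, so P = 1/31 ≈ 0.032258 and Q = 7/31 ≈ 0.225806.
Under the Kimura two-parameter model, d = −½ ln(1 − 2P − Q) − ¼ ln(1 − 2Q).
1 − 2P − Q = 0.709678, giving −½ ln(0.709678) = 0.171472.
1 − 2Q = 0.548388, giving −¼ ln(0.548388) = 0.150193.
d = 0.171472 + 0.150193 = 0.321665.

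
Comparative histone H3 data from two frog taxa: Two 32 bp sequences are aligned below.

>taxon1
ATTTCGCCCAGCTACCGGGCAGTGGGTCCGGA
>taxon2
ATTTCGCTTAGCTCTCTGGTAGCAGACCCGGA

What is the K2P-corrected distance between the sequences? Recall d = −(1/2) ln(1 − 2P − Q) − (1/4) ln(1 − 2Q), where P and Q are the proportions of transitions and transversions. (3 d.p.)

Of 32 sites, 8 differences are transitions and 2 are transversions, so P = 8/32 = 0.25 and Q = 2/32 = 0.0625.
Under the Kimura two-parameter model, d = −½ ln(1 − 2P − Q) − ¼ ln(1 − 2Q).
1 − 2P − Q = 0.4375, giving −½ ln(0.4375) = 0.413339.
1 − 2Q = 0.875, giving −¼ ln(0.875) = 0.033383.
d = 0.413339 + 0.033383 = 0.446722.

0.447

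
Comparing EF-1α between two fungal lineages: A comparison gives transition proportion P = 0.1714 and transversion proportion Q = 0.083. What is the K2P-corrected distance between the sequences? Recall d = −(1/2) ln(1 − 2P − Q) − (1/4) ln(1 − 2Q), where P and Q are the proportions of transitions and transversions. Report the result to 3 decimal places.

0.323

Under the Kimura two-parameter model, d = −½ ln(1 − 2P − Q) − ¼ ln(1 − 2Q).
1 − 2P − Q = 0.5742, giving −½ ln(0.5742) = 0.277389.
1 − 2Q = 0.834, giving −¼ ln(0.834) = 0.045380.
d = 0.277389 + 0.045380 = 0.322769.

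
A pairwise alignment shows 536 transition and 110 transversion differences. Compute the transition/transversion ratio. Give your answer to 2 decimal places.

4.87

R = 536/110 = 4.872727… ≈ 4.87 (to 2 d.p.).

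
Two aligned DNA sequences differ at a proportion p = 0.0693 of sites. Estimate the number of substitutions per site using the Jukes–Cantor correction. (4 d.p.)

d = −(3/4) ln(1 − 4p/3) = −0.75 ln(1 − 0.0924) = −0.75 ln(0.9076)
  = −0.75 × (-0.096952) = 0.072714 substitutions/site.

0.0727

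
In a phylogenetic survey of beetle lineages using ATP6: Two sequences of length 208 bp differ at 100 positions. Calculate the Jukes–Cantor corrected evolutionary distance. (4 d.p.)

0.7684

p = 100/208 ≈ 0.480769.
d = −(3/4) ln(1 − 4p/3) = −0.75 ln(1 − 0.641025) = −0.75 ln(0.358975)
  = −0.75 × (-1.024503) = 0.768377 substitutions/site.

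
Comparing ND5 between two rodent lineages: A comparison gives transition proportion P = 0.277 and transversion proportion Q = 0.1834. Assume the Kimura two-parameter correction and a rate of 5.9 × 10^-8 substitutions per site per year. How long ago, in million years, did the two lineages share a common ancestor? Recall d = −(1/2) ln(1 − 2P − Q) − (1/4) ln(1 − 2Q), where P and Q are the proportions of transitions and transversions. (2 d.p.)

6.63

Under the Kimura two-parameter model, d = −½ ln(1 − 2P − Q) − ¼ ln(1 − 2Q).
1 − 2P − Q = 0.2626, giving −½ ln(0.2626) = 0.668562.
1 − 2Q = 0.6332, giving −¼ ln(0.6332) = 0.114242.
d = 0.668562 + 0.114242 = 0.782804.
Under a molecular clock d = 2μt, so t = d/(2μ) = 0.782804 / (2 × 5.9 × 10^-8) = 6.63 million years.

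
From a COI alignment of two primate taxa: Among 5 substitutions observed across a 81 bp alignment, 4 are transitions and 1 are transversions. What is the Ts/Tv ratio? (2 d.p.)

R = 4/1 = 4.00.

4.00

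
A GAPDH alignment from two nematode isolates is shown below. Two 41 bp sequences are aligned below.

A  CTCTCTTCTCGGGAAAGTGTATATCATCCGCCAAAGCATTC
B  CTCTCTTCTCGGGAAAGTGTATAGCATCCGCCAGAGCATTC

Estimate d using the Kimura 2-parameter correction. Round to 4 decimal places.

Of 41 sites, 1 differences are transitions and 1 are transversions, so P = 1/41 ≈ 0.02439 and Q = 1/41 ≈ 0.02439.
Under the Kimura two-parameter model, d = −½ ln(1 − 2P − Q) − ¼ ln(1 − 2Q).
1 − 2P − Q = 0.92683, giving −½ ln(0.92683) = 0.037993.
1 − 2Q = 0.95122, giving −¼ ln(0.95122) = 0.012502.
d = 0.037993 + 0.012502 = 0.050495.

0.0505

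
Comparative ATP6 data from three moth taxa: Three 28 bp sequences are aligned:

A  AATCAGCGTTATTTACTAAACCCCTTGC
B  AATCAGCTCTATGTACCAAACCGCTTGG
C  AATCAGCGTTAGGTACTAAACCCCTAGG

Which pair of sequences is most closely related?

A and C

A–B: 6/28 differ, p = 0.214, d = 0.252.
A–C: 4/28 differ, p = 0.143, d = 0.158.
B–C: 6/28 differ, p = 0.214, d = 0.252.
The smallest distance is between A and C.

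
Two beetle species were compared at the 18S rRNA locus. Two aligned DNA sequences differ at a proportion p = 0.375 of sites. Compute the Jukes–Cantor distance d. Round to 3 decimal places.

0.520

d = −(3/4) ln(1 − 4p/3) = −0.75 ln(1 − 0.5) = −0.75 ln(0.5)
  = −0.75 × (-0.693147) = 0.519860 substitutions/site.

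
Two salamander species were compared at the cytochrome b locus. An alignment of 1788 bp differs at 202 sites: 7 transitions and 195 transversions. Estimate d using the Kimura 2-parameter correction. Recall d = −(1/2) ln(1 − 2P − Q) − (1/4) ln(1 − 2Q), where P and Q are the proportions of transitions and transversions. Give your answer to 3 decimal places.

0.124

P = 7/1788 ≈ 0.003915 and Q = 195/1788 ≈ 0.10906.
Under the Kimura two-parameter model, d = −½ ln(1 − 2P − Q) − ¼ ln(1 − 2Q).
1 − 2P − Q = 0.88311, giving −½ ln(0.88311) = 0.062153.
1 − 2Q = 0.78188, giving −¼ ln(0.78188) = 0.061514.
d = 0.062153 + 0.061514 = 0.123667.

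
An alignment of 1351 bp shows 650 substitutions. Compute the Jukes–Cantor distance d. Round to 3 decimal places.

p = 650/1351 ≈ 0.481125.
d = −(3/4) ln(1 − 4p/3) = −0.75 ln(1 − 0.6415) = −0.75 ln(0.3585)
  = −0.75 × (-1.025827) = 0.769370 substitutions/site.

0.769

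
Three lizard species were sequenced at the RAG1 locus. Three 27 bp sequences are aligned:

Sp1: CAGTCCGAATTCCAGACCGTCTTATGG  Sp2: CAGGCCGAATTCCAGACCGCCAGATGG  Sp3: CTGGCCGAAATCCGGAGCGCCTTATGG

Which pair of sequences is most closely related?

Sp1 and Sp2

Sp1–Sp2: 4/27 differ, p = 0.148, d = 0.165.
Sp1–Sp3: 6/27 differ, p = 0.222, d = 0.264.
Sp2–Sp3: 6/27 differ, p = 0.222, d = 0.264.
The smallest distance is between Sp1 and Sp2.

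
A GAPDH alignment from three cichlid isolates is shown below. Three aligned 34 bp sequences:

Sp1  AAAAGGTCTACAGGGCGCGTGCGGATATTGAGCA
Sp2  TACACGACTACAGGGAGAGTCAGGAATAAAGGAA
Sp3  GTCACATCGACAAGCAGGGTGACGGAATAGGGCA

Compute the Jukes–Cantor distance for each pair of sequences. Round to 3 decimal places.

Sp1–Sp2: 15/34 sites differ → p ≈ 0.441176, d = −0.75 ln(1 − 0.588235) = 0.665477 ≈ 0.665.
Sp1–Sp3: 16/34 sites differ → p ≈ 0.470588, d = −0.75 ln(1 − 0.627451) = 0.740540 ≈ 0.741.
Sp2–Sp3: 15/34 sites differ → p ≈ 0.441176, d = −0.75 ln(1 − 0.588235) = 0.665477 ≈ 0.665.

d(Sp1,Sp2) = 0.665, d(Sp1,Sp3) = 0.741, d(Sp2,Sp3) = 0.665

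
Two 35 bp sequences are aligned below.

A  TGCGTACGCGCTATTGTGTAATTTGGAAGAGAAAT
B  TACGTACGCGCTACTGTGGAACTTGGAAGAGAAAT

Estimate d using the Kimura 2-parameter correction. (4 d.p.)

0.1263

Of 35 sites, 3 differences are transitions and 1 are transversions, so P = 3/35 ≈ 0.085714 and Q = 1/35 ≈ 0.028571.
Under the Kimura two-parameter model, d = −½ ln(1 − 2P − Q) − ¼ ln(1 − 2Q).
1 − 2P − Q = 0.800001, giving −½ ln(0.800001) = 0.111571.
1 − 2Q = 0.942858, giving −¼ ln(0.942858) = 0.014710.
d = 0.111571 + 0.014710 = 0.126281.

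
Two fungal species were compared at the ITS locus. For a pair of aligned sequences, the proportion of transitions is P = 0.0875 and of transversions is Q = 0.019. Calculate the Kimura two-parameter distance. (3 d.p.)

Under the Kimura two-parameter model, d = −½ ln(1 − 2P − Q) − ¼ ln(1 − 2Q).
1 − 2P − Q = 0.806, giving −½ ln(0.806) = 0.107836.
1 − 2Q = 0.962, giving −¼ ln(0.962) = 0.009685.
d = 0.107836 + 0.009685 = 0.117521.

0.118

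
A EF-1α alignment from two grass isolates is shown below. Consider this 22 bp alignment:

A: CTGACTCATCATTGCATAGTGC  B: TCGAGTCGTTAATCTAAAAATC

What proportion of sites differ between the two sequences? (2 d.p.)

The sequences differ at 12 of 22 positions.
p = 12/22 = 0.545454… ≈ 0.55 (to 2 d.p.).

0.55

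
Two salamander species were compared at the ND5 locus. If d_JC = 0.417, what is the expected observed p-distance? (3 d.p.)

0.320

p = (3/4)(1 − e^(−4d/3)) = 0.75 × (1 − e^(-0.556)) = 0.75 × (1 − 0.573498) = 0.319877.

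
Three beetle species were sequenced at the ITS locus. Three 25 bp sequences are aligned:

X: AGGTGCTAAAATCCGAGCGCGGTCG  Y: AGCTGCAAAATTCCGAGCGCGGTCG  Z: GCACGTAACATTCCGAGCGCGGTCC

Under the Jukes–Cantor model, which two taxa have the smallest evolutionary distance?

X and Y

X–Y: 3/25 differ, p = 0.120, d = 0.131.
X–Z: 9/25 differ, p = 0.360, d = 0.490.
Y–Z: 7/25 differ, p = 0.280, d = 0.351.
The smallest distance is between X and Y.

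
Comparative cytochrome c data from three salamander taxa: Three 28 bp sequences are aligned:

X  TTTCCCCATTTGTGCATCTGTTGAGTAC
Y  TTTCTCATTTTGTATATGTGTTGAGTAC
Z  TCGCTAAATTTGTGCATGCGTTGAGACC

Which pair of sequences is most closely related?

X and Y

X–Y: 6/28 differ, p = 0.214, d = 0.252.
X–Z: 9/28 differ, p = 0.321, d = 0.420.
Y–Z: 9/28 differ, p = 0.321, d = 0.420.
The smallest distance is between X and Y.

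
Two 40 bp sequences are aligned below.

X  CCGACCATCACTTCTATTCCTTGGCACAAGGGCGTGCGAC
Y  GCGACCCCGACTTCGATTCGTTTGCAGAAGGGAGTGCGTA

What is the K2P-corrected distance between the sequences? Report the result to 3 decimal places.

Of 40 sites, 1 differences are transitions and 10 are transversions, so P = 1/40 = 0.025 and Q = 10/40 = 0.25.
Under the Kimura two-parameter model, d = −½ ln(1 − 2P − Q) − ¼ ln(1 − 2Q).
1 − 2P − Q = 0.7, giving −½ ln(0.7) = 0.178337.
1 − 2Q = 0.5, giving −¼ ln(0.5) = 0.173287.
d = 0.178337 + 0.173287 = 0.351624.

0.352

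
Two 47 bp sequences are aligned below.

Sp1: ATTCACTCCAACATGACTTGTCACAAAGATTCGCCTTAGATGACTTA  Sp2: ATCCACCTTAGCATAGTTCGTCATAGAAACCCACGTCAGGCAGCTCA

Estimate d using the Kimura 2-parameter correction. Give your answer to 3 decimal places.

1.243

Of 47 sites, 21 differences are transitions and 1 are transversions, so P = 21/47 ≈ 0.446809 and Q = 1/47 ≈ 0.021277.
Under the Kimura two-parameter model, d = −½ ln(1 − 2P − Q) − ¼ ln(1 − 2Q).
1 − 2P − Q = 0.085105, giving −½ ln(0.085105) = 1.231935.
1 − 2Q = 0.957446, giving −¼ ln(0.957446) = 0.010871.
d = 1.231935 + 0.010871 = 1.242806.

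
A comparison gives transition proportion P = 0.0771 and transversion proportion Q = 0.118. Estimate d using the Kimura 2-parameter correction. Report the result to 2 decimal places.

Under the Kimura two-parameter model, d = −½ ln(1 − 2P − Q) − ¼ ln(1 − 2Q).
1 − 2P − Q = 0.7278, giving −½ ln(0.7278) = 0.158864.
1 − 2Q = 0.764, giving −¼ ln(0.764) = 0.067297.
d = 0.158864 + 0.067297 = 0.226161.

0.23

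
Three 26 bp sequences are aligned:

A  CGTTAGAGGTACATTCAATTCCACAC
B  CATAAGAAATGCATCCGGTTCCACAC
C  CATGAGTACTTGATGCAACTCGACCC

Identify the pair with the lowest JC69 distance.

A and B

A–B: 8/26 differ, p = 0.308, d = 0.396.
A–C: 11/26 differ, p = 0.423, d = 0.623.
B–C: 11/26 differ, p = 0.423, d = 0.623.
The smallest distance is between A and B.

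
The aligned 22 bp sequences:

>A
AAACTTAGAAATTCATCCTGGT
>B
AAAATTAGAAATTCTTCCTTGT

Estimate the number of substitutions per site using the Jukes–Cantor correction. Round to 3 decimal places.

0.151

The sequences differ at 3 of 22 sites (4, 15, 20), so p = 3/22 ≈ 0.136364.
d = −(3/4) ln(1 − 4p/3) = −0.75 ln(1 − 0.181819) = −0.75 ln(0.818181)
  = −0.75 × (-0.200672) = 0.150504 substitutions/site.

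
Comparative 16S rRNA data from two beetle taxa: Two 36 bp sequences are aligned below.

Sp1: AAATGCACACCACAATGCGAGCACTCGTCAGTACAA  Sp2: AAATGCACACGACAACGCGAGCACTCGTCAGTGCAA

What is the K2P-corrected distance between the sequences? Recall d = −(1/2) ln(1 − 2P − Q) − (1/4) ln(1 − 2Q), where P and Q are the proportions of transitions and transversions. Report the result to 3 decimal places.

0.089

Of 36 sites, 2 differences are transitions and 1 are transversions, so P = 2/36 ≈ 0.055556 and Q = 1/36 ≈ 0.027778.
Under the Kimura two-parameter model, d = −½ ln(1 − 2P − Q) − ¼ ln(1 − 2Q).
1 − 2P − Q = 0.86111, giving −½ ln(0.86111) = 0.074767.
1 − 2Q = 0.944444, giving −¼ ln(0.944444) = 0.014290.
d = 0.074767 + 0.014290 = 0.089057.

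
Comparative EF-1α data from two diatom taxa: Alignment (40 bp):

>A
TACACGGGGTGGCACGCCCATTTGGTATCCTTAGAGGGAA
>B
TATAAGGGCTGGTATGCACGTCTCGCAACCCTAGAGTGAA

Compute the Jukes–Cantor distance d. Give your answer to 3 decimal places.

0.426

The sequences differ at 13 of 40 sites, so p = 13/40 = 0.325.
d = −(3/4) ln(1 − 4p/3) = −0.75 ln(1 − 0.433333) = −0.75 ln(0.566667)
  = −0.75 × (-0.567983) = 0.425987 substitutions/site.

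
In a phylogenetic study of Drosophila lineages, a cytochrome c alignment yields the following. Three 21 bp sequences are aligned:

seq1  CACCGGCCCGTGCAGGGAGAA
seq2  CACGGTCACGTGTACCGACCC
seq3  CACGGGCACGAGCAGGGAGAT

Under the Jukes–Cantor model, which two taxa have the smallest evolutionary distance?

seq1–seq2: 9/21 differ, p = 0.429, d = 0.635.
seq1–seq3: 4/21 differ, p = 0.190, d = 0.220.
seq2–seq3: 8/21 differ, p = 0.381, d = 0.532.
The smallest distance is between seq1 and seq3.

seq1 and seq3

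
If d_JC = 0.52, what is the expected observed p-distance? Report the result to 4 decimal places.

0.3751

p = (3/4)(1 − e^(−4d/3)) = 0.75 × (1 − e^(-0.693333)) = 0.75 × (1 − 0.499907) = 0.375070.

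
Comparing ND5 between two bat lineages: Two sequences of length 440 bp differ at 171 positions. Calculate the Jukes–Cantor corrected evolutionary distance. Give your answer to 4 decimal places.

0.5476

p = 171/440 ≈ 0.388636.
d = −(3/4) ln(1 − 4p/3) = −0.75 ln(1 − 0.518181) = −0.75 ln(0.481819)
  = −0.75 × (-0.730187) = 0.547640 substitutions/site.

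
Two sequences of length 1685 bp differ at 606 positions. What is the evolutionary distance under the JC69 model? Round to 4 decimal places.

p = 606/1685 ≈ 0.359644.
d = −(3/4) ln(1 − 4p/3) = −0.75 ln(1 − 0.479525) = −0.75 ln(0.520475)
  = −0.75 × (-0.653013) = 0.489760 substitutions/site.

0.4898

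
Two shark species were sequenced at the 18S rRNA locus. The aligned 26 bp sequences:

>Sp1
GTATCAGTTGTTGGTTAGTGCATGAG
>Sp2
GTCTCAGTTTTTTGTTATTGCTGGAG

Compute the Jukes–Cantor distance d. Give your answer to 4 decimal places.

The sequences differ at 6 of 26 sites (3, 10, 13, 18, 22, 23), so p = 6/26 ≈ 0.230769.
d = −(3/4) ln(1 − 4p/3) = −0.75 ln(1 − 0.307692) = −0.75 ln(0.692308)
  = −0.75 × (-0.367724) = 0.275793 substitutions/site.

0.2758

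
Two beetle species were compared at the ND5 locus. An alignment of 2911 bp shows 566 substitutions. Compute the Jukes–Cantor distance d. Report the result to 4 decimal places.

0.2251

p = 566/2911 ≈ 0.194435.
d = −(3/4) ln(1 − 4p/3) = −0.75 ln(1 − 0.259247) = −0.75 ln(0.740753)
  = −0.75 × (-0.300088) = 0.225066 substitutions/site.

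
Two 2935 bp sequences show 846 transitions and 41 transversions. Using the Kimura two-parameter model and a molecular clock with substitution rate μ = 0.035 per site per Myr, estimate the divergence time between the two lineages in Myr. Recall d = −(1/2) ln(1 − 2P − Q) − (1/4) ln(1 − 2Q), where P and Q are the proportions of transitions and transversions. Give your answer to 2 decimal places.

P = 846/2935 ≈ 0.288245 and Q = 41/2935 ≈ 0.013969.
Under the Kimura two-parameter model, d = −½ ln(1 − 2P − Q) − ¼ ln(1 − 2Q).
1 − 2P − Q = 0.409541, giving −½ ln(0.409541) = 0.446359.
1 − 2Q = 0.972062, giving −¼ ln(0.972062) = 0.007084.
d = 0.446359 + 0.007084 = 0.453443.
Under a molecular clock d = 2μt, so t = d/(2μ) = 0.453443 / (2 × 0.035) = 6.48 Myr.

6.48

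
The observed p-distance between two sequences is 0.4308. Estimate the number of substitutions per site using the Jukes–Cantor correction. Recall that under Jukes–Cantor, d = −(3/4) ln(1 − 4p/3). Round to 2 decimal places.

0.64

d = −(3/4) ln(1 − 4p/3) = −0.75 ln(1 − 0.5744) = −0.75 ln(0.4256)
  = −0.75 × (-0.854255) = 0.640691 substitutions/site.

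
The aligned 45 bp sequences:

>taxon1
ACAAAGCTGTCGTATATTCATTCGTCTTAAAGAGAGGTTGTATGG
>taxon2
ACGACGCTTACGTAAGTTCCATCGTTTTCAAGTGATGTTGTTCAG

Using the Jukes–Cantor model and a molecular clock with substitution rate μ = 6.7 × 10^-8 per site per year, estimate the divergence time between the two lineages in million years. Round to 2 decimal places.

3.29

The sequences differ at 15 of 45 sites, so p = 15/45 ≈ 0.333333.
d = −(3/4) ln(1 − 4p/3) = −0.75 ln(1 − 0.444444) = −0.75 ln(0.555556)
  = −0.75 × (-0.587786) = 0.440840 substitutions/site.
Under a molecular clock d = 2μt, so t = d/(2μ) = 0.440840 / (2 × 6.7 × 10^-8) = 3.29 million years.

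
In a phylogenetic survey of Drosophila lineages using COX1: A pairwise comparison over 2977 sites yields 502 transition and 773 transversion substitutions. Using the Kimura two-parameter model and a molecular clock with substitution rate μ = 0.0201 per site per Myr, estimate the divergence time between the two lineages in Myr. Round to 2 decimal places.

P = 502/2977 ≈ 0.168626 and Q = 773/2977 ≈ 0.259657.
Under the Kimura two-parameter model, d = −½ ln(1 − 2P − Q) − ¼ ln(1 − 2Q).
1 − 2P − Q = 0.403091, giving −½ ln(0.403091) = 0.454296.
1 − 2Q = 0.480686, giving −¼ ln(0.480686) = 0.183135.
d = 0.454296 + 0.183135 = 0.637431.
Under a molecular clock d = 2μt, so t = d/(2μ) = 0.637431 / (2 × 0.0201) = 15.86 Myr.

15.86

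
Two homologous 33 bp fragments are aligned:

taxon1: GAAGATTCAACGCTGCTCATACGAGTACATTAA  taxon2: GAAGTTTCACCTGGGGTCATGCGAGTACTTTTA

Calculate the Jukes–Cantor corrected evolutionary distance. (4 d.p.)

0.3390

The sequences differ at 9 of 33 sites (5, 10, 12, 13, 14, 16, 21, 29, 32), so p = 9/33 ≈ 0.272727.
d = −(3/4) ln(1 − 4p/3) = −0.75 ln(1 − 0.363636) = −0.75 ln(0.636364)
  = −0.75 × (-0.451985) = 0.338989 substitutions/site.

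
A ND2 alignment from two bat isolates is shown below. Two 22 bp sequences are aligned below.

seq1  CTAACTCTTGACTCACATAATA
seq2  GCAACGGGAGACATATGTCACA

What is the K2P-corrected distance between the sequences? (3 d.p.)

0.994

Of 22 sites, 5 differences are transitions and 7 are transversions, so P = 5/22 ≈ 0.227273 and Q = 7/22 ≈ 0.318182.
Under the Kimura two-parameter model, d = −½ ln(1 − 2P − Q) − ¼ ln(1 − 2Q).
1 − 2P − Q = 0.227272, giving −½ ln(0.227272) = 0.740804.
1 − 2Q = 0.363636, giving −¼ ln(0.363636) = 0.252900.
d = 0.740804 + 0.252900 = 0.993704.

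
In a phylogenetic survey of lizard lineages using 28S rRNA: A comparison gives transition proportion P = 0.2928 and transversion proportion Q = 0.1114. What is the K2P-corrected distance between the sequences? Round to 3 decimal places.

Under the Kimura two-parameter model, d = −½ ln(1 − 2P − Q) − ¼ ln(1 − 2Q).
1 − 2P − Q = 0.303, giving −½ ln(0.303) = 0.597011.
1 − 2Q = 0.7772, giving −¼ ln(0.7772) = 0.063014.
d = 0.597011 + 0.063014 = 0.660025.

0.660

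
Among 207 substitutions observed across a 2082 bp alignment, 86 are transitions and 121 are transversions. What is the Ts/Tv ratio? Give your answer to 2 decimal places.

R = 86/121 = 0.710743… ≈ 0.71 (to 2 d.p.).

0.71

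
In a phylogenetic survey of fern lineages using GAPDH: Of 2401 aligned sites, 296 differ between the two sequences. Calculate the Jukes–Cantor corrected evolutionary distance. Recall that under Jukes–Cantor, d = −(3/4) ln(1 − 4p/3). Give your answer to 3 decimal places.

0.135

p = 296/2401 ≈ 0.123282.
d = −(3/4) ln(1 − 4p/3) = −0.75 ln(1 − 0.164376) = −0.75 ln(0.835624)
  = −0.75 × (-0.179577) = 0.134683 substitutions/site.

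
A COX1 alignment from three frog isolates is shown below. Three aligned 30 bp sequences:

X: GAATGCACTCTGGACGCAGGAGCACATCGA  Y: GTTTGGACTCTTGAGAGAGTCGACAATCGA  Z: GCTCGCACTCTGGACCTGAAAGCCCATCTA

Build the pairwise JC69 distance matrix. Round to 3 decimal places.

X–Y: 12/30 sites differ → p = 0.4, d = −0.75 ln(1 − 0.533333) = 0.571605 ≈ 0.572.
X–Z: 10/30 sites differ → p ≈ 0.333333, d = −0.75 ln(1 − 0.444444) = 0.440839 ≈ 0.441.
Y–Z: 14/30 sites differ → p ≈ 0.466667, d = −0.75 ln(1 − 0.622223) = 0.730088 ≈ 0.730.

d(X,Y) = 0.572, d(X,Z) = 0.441, d(Y,Z) = 0.730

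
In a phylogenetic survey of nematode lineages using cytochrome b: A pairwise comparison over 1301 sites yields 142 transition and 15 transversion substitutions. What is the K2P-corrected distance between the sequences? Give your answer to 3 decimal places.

0.136

P = 142/1301 ≈ 0.109147 and Q = 15/1301 ≈ 0.01153.
Under the Kimura two-parameter model, d = −½ ln(1 − 2P − Q) − ¼ ln(1 − 2Q).
1 − 2P − Q = 0.770176, giving −½ ln(0.770176) = 0.130568.
1 − 2Q = 0.97694, giving −¼ ln(0.97694) = 0.005833.
d = 0.130568 + 0.005833 = 0.136401.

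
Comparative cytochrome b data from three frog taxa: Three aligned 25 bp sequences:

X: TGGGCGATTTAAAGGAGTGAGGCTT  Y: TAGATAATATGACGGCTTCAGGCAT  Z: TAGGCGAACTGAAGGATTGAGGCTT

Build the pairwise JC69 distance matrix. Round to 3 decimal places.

d(X,Y) = 0.663, d(X,Z) = 0.233, d(Y,Z) = 0.490

X–Y: 11/25 sites differ → p = 0.44, d = −0.75 ln(1 − 0.586667) = 0.662626 ≈ 0.663.
X–Z: 5/25 sites differ → p = 0.2, d = −0.75 ln(1 − 0.266667) = 0.232617 ≈ 0.233.
Y–Z: 9/25 sites differ → p = 0.36, d = −0.75 ln(1 − 0.48) = 0.490445 ≈ 0.490.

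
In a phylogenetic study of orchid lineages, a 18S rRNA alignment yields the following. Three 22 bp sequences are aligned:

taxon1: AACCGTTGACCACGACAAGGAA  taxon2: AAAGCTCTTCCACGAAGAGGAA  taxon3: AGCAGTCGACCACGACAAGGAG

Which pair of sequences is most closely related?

taxon1 and taxon3

taxon1–taxon2: 8/22 differ, p = 0.364, d = 0.497.
taxon1–taxon3: 4/22 differ, p = 0.182, d = 0.208.
taxon2–taxon3: 9/22 differ, p = 0.409, d = 0.591.
The smallest distance is between taxon1 and taxon3.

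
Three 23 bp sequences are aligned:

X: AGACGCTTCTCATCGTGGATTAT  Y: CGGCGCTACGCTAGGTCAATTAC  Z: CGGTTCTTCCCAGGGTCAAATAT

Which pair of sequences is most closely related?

X–Y: 10/23 differ, p = 0.435, d = 0.650.
X–Z: 10/23 differ, p = 0.435, d = 0.650.
Y–Z: 8/23 differ, p = 0.348, d = 0.467.
The smallest distance is between Y and Z.

Y and Z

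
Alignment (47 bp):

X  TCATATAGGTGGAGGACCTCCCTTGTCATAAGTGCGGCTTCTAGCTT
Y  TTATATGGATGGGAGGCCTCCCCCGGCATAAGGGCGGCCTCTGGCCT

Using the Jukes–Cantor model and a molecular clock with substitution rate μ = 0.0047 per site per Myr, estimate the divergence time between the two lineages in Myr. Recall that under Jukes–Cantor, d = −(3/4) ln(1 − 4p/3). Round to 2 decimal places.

The sequences differ at 13 of 47 sites, so p = 13/47 ≈ 0.276596.
d = −(3/4) ln(1 − 4p/3) = −0.75 ln(1 − 0.368795) = −0.75 ln(0.631205)
  = −0.75 × (-0.460125) = 0.345094 substitutions/site.
Under a molecular clock d = 2μt, so t = d/(2μ) = 0.345094 / (2 × 0.0047) = 36.71 Myr.

36.71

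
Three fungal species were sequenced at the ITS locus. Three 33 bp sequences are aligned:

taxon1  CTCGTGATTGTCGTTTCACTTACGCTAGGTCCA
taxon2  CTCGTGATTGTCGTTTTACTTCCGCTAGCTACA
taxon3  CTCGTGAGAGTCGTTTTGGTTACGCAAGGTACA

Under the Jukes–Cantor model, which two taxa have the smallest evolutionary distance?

taxon1 and taxon2

taxon1–taxon2: 4/33 differ, p = 0.121, d = 0.132.
taxon1–taxon3: 7/33 differ, p = 0.212, d = 0.249.
taxon2–taxon3: 7/33 differ, p = 0.212, d = 0.249.
The smallest distance is between taxon1 and taxon2.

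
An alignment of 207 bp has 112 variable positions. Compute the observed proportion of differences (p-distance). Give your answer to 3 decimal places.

0.541

p = 112/207 = 0.541062… ≈ 0.541 (to 3 d.p.).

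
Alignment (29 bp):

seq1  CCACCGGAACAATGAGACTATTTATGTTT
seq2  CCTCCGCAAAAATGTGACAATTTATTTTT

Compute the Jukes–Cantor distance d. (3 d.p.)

0.242

The sequences differ at 6 of 29 sites (3, 7, 10, 15, 19, 26), so p = 6/29 ≈ 0.206897.
d = −(3/4) ln(1 − 4p/3) = −0.75 ln(1 − 0.275863) = −0.75 ln(0.724137)
  = −0.75 × (-0.322775) = 0.242081 substitutions/site.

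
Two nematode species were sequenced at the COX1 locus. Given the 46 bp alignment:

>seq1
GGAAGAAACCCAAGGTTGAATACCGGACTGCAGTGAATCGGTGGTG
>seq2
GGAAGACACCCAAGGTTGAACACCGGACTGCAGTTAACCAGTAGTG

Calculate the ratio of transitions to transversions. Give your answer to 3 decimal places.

2.000

Transitions are A↔G and C↔T; transversions are all other mismatches.
Transitions: 4. Transversions: 2.
R = 4/2 = 2.000.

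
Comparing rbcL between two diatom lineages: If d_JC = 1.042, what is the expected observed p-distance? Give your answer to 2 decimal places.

0.56

p = (3/4)(1 − e^(−4d/3)) = 0.75 × (1 − e^(-1.389333)) = 0.75 × (1 − 0.249241) = 0.563069.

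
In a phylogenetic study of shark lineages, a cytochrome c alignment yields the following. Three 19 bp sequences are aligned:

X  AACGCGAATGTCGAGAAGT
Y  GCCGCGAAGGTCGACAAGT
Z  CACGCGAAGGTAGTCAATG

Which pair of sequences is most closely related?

X and Y

X–Y: 4/19 differ, p = 0.211, d = 0.247.
X–Z: 7/19 differ, p = 0.368, d = 0.507.
Y–Z: 6/19 differ, p = 0.316, d = 0.410.
The smallest distance is between X and Y.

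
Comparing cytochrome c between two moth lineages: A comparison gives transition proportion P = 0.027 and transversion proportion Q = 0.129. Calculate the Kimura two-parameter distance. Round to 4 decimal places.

0.1757

Under the Kimura two-parameter model, d = −½ ln(1 − 2P − Q) − ¼ ln(1 − 2Q).
1 − 2P − Q = 0.817, giving −½ ln(0.817) = 0.101058.
1 − 2Q = 0.742, giving −¼ ln(0.742) = 0.074602.
d = 0.101058 + 0.074602 = 0.175660.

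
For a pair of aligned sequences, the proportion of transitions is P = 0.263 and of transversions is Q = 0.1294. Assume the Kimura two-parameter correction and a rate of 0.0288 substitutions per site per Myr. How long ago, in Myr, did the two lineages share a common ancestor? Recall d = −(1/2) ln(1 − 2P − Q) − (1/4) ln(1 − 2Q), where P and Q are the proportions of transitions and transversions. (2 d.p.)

Under the Kimura two-parameter model, d = −½ ln(1 − 2P − Q) − ¼ ln(1 − 2Q).
1 − 2P − Q = 0.3446, giving −½ ln(0.3446) = 0.532685.
1 − 2Q = 0.7412, giving −¼ ln(0.7412) = 0.074871.
d = 0.532685 + 0.074871 = 0.607556.
Under a molecular clock d = 2μt, so t = d/(2μ) = 0.607556 / (2 × 0.0288) = 10.55 Myr.

10.55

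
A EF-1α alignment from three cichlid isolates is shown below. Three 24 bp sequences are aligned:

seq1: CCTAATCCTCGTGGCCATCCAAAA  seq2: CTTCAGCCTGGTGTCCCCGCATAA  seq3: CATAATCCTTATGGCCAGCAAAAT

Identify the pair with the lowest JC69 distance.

seq1–seq2: 9/24 differ, p = 0.375, d = 0.520.
seq1–seq3: 6/24 differ, p = 0.250, d = 0.304.
seq2–seq3: 12/24 differ, p = 0.500, d = 0.824.
The smallest distance is between seq1 and seq3.

seq1 and seq3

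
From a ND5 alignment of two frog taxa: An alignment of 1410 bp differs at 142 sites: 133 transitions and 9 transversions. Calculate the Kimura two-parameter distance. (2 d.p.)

0.11

P = 133/1410 ≈ 0.094326 and Q = 9/1410 ≈ 0.006383.
Under the Kimura two-parameter model, d = −½ ln(1 − 2P − Q) − ¼ ln(1 − 2Q).
1 − 2P − Q = 0.804965, giving −½ ln(0.804965) = 0.108478.
1 − 2Q = 0.987234, giving −¼ ln(0.987234) = 0.003212.
d = 0.108478 + 0.003212 = 0.111690.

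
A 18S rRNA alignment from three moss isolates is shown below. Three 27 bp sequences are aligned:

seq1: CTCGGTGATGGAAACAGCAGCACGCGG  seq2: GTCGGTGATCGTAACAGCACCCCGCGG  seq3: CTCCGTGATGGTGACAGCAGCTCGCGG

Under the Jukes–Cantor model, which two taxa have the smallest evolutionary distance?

seq1–seq2: 5/27 differ, p = 0.185, d = 0.213.
seq1–seq3: 4/27 differ, p = 0.148, d = 0.165.
seq2–seq3: 6/27 differ, p = 0.222, d = 0.264.
The smallest distance is between seq1 and seq3.

seq1 and seq3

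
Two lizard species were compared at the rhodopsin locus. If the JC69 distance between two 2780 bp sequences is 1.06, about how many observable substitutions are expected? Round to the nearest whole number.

1578

Invert JC69: p = (3/4)(1 − e^(−4d/3)) = 0.75 × (1 − e^(-1.413333)) = 0.75 × (1 − 0.243331) = 0.567502.
Expected differing sites = pL ≈ 0.567502 × 2780 = 1577.65556 ≈ 1578.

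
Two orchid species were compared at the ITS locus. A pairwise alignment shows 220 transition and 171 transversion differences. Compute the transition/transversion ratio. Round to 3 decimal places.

R = 220/171 = 1.286549… ≈ 1.287 (to 3 d.p.).

1.287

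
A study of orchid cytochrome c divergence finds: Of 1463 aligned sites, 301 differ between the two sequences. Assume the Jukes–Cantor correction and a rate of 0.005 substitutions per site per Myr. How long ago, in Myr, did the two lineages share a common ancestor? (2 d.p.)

24.05

p = 301/1463 ≈ 0.205742.
d = −(3/4) ln(1 − 4p/3) = −0.75 ln(1 − 0.274323) = −0.75 ln(0.725677)
  = −0.75 × (-0.320650) = 0.240488 substitutions/site.
Under a molecular clock d = 2μt, so t = d/(2μ) = 0.240488 / (2 × 0.005) = 24.05 Myr.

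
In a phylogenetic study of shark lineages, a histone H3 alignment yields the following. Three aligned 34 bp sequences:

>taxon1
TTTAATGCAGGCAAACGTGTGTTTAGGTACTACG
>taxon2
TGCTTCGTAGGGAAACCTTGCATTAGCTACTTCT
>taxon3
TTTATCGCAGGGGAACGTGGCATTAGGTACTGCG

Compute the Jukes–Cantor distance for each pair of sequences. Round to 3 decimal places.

taxon1–taxon2: 15/34 sites differ → p ≈ 0.441176, d = −0.75 ln(1 − 0.588235) = 0.665477 ≈ 0.665.
taxon1–taxon3: 8/34 sites differ → p ≈ 0.235294, d = −0.75 ln(1 − 0.313725) = 0.282358 ≈ 0.282.
taxon2–taxon3: 10/34 sites differ → p ≈ 0.294118, d = −0.75 ln(1 − 0.392157) = 0.373379 ≈ 0.373.

d(taxon1,taxon2) = 0.665, d(taxon1,taxon3) = 0.282, d(taxon2,taxon3) = 0.373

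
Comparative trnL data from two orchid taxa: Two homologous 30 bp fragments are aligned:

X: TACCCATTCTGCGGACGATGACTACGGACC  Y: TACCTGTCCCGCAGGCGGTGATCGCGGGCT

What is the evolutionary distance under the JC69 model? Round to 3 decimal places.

The sequences differ at 12 of 30 sites, so p = 12/30 = 0.4.
d = −(3/4) ln(1 − 4p/3) = −0.75 ln(1 − 0.533333) = −0.75 ln(0.466667)
  = −0.75 × (-0.762139) = 0.571604 substitutions/site.

0.572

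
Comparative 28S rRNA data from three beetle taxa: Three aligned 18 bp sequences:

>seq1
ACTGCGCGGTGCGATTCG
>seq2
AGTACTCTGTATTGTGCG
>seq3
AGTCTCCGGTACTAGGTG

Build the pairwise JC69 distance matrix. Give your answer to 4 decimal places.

d(seq1,seq2) = 0.8240, d(seq1,seq3) = 0.8240, d(seq2,seq3) = 0.6735

seq1–seq2: 9/18 sites differ → p = 0.5, d = −0.75 ln(1 − 0.666667) = 0.823960 ≈ 0.8240.
seq1–seq3: 9/18 sites differ → p = 0.5, d = −0.75 ln(1 − 0.666667) = 0.823960 ≈ 0.8240.
seq2–seq3: 8/18 sites differ → p ≈ 0.444444, d = −0.75 ln(1 − 0.592592) = 0.673455 ≈ 0.6735.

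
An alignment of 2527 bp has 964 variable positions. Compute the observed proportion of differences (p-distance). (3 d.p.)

0.381

p = 964/2527 = 0.381480… ≈ 0.381 (to 3 d.p.).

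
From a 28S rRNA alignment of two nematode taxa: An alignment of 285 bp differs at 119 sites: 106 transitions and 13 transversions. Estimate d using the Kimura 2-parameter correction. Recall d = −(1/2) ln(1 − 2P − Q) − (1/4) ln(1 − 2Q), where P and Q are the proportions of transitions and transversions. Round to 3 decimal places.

P = 106/285 ≈ 0.37193 and Q = 13/285 ≈ 0.045614.
Under the Kimura two-parameter model, d = −½ ln(1 − 2P − Q) − ¼ ln(1 − 2Q).
1 − 2P − Q = 0.210526, giving −½ ln(0.210526) = 0.779073.
1 − 2Q = 0.908772, giving −¼ ln(0.908772) = 0.023915.
d = 0.779073 + 0.023915 = 0.802988.

0.803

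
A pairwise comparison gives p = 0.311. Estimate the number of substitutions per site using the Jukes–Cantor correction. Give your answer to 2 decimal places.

d = −(3/4) ln(1 − 4p/3) = −0.75 ln(1 − 0.414667) = −0.75 ln(0.585333)
  = −0.75 × (-0.535574) = 0.401681 substitutions/site.

0.40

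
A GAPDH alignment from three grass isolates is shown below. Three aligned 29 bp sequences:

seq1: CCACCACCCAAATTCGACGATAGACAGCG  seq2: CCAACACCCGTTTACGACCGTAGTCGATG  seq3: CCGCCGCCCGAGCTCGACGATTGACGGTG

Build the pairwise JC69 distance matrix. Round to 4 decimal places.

d(seq1,seq2) = 0.5285, d(seq1,seq3) = 0.3439, d(seq2,seq3) = 0.6018

seq1–seq2: 11/29 sites differ → p ≈ 0.37931, d = −0.75 ln(1 − 0.505747) = 0.528531 ≈ 0.5285.
seq1–seq3: 8/29 sites differ → p ≈ 0.275862, d = −0.75 ln(1 − 0.367816) = 0.343931 ≈ 0.3439.
seq2–seq3: 12/29 sites differ → p ≈ 0.413793, d = −0.75 ln(1 − 0.551724) = 0.601760 ≈ 0.6018.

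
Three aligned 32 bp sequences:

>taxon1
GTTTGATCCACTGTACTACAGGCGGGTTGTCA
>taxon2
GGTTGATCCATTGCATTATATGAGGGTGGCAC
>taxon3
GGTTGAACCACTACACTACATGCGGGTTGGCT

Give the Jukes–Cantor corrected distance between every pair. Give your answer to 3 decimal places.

taxon1–taxon2: 11/32 sites differ → p = 0.34375, d = −0.75 ln(1 − 0.458333) = 0.459828 ≈ 0.460.
taxon1–taxon3: 7/32 sites differ → p = 0.21875, d = −0.75 ln(1 − 0.291667) = 0.258631 ≈ 0.259.
taxon2–taxon3: 10/32 sites differ → p = 0.3125, d = −0.75 ln(1 − 0.416667) = 0.404248 ≈ 0.404.

d(taxon1,taxon2) = 0.460, d(taxon1,taxon3) = 0.259, d(taxon2,taxon3) = 0.404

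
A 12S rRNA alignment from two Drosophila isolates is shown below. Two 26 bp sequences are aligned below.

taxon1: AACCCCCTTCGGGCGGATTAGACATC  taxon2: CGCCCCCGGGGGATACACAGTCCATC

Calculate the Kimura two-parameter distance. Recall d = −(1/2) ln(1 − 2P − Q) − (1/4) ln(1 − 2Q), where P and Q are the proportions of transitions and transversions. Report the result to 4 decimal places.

0.9720

Of 26 sites, 6 differences are transitions and 8 are transversions, so P = 6/26 ≈ 0.230769 and Q = 8/26 ≈ 0.307692.
Under the Kimura two-parameter model, d = −½ ln(1 − 2P − Q) − ¼ ln(1 − 2Q).
1 − 2P − Q = 0.23077, giving −½ ln(0.23077) = 0.733167.
1 − 2Q = 0.384616, giving −¼ ln(0.384616) = 0.238877.
d = 0.733167 + 0.238877 = 0.972044.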